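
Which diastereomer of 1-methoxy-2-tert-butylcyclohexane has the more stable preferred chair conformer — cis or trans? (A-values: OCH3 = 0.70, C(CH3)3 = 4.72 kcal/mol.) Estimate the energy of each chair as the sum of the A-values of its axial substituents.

trans

At 1,2 positions (parity opposite): cis → (a,e or e,a); trans → (e,e or a,a).
Best chair for cis: E = 0.70 kcal/mol; best chair for trans: E = 0.00 kcal/mol.
The trans isomer is lower by 0.70 kcal/mol.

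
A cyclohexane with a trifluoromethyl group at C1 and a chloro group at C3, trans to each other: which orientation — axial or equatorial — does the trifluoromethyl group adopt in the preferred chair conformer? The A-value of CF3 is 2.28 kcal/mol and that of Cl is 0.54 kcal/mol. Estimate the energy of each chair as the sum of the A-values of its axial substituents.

C1 and C3 have the same parity, so for the trans isomer the two substituents are one axial and one equatorial in each chair.
Chair I (trifluoromethyl axial, chloro equatorial): E = 2.28 kcal/mol.
Chair II (trifluoromethyl equatorial, chloro axial): E = 0.54 kcal/mol.
Chair II is the more stable (lower-energy) conformer, and in that chair the trifluoromethyl group is equatorial.

equatorial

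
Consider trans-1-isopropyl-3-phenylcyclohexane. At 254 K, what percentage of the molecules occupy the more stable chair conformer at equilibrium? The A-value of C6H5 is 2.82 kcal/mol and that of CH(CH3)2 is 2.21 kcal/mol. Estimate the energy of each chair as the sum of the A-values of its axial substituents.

77.0%

C1 and C3 have the same parity, so for the trans isomer the two substituents are one axial and one equatorial in each chair.
Chair I (phenyl axial, isopropyl equatorial): E = 2.82 kcal/mol; chair II (phenyl equatorial, isopropyl axial): E = 2.21 kcal/mol.
ΔG = 0.61 kcal/mol between the two chairs.
K = exp(ΔG/RT) with R = 1.987×10⁻³ kcal mol⁻¹ K⁻¹ and T = 254 K gives K ≈ 3.35.
Fraction in the lower-energy chair = K/(K+1) = 77.0%.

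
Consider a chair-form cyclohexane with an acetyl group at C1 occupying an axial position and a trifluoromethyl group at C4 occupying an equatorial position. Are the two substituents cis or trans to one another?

cis

C1 and C4 have opposite parity, so their axial bonds point in opposite directions.
With opposite-parity carbons, two substituents on the same face are one axial and one equatorial; opposite faces give both axial or both equatorial.
Here the groups are axial/equatorial → same face → cis.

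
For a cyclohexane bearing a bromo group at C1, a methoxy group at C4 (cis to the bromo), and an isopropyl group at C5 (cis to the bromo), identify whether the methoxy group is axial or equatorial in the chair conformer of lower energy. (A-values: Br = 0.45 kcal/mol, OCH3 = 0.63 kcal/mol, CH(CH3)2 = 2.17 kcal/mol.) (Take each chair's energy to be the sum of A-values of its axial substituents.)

Chair I (bromo axial, methoxy equatorial, isopropyl axial): E = 2.62 kcal/mol.
Chair II (bromo equatorial, methoxy axial, isopropyl equatorial): E = 0.63 kcal/mol.
Chair II is the more stable (lower-energy) conformer, and in that chair the methoxy group is axial.

axial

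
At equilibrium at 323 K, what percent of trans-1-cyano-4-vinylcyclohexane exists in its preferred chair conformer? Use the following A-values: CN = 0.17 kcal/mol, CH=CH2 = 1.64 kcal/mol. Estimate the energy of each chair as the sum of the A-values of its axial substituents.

94.4%

C1 and C4 have opposite parity, so for the trans isomer the two substituents are e,e in one chair and a,a in the other.
Chair I (cyano axial, vinyl axial): E = 1.81 kcal/mol; chair II (cyano equatorial, vinyl equatorial): E = 0.00 kcal/mol.
ΔG = 1.81 kcal/mol between the two chairs.
K = exp(ΔG/RT) with R = 1.987×10⁻³ kcal mol⁻¹ K⁻¹ and T = 323 K gives K ≈ 16.8.
Fraction in the lower-energy chair = K/(K+1) = 94.4%.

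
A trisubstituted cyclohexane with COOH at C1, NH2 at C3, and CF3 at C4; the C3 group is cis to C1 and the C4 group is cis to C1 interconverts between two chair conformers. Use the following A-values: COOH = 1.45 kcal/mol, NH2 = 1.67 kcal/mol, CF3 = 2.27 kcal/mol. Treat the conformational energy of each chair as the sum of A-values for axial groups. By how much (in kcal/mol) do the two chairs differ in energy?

0.85 kcal/mol

Chair I (carboxyl axial, amino axial, trifluoromethyl equatorial): E = 3.12 kcal/mol.
Chair II (carboxyl equatorial, amino equatorial, trifluoromethyl axial): E = 2.27 kcal/mol.
ΔE = 3.12 − 2.27 = 0.85 kcal/mol; chair II is more stable.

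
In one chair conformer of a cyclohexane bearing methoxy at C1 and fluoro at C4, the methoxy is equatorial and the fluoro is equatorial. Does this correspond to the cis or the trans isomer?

trans

C1 and C4 have opposite parity, so their axial bonds point in opposite directions.
With opposite-parity carbons, two substituents on the same face are one axial and one equatorial; opposite faces give both axial or both equatorial.
Here the groups are equatorial/equatorial → opposite face → trans.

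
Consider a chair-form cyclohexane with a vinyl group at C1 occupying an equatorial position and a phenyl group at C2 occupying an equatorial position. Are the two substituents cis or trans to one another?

trans

C1 and C2 have opposite parity, so their axial bonds point in opposite directions.
With opposite-parity carbons, two substituents on the same face are one axial and one equatorial; opposite faces give both axial or both equatorial.
Here the groups are equatorial/equatorial → opposite face → trans.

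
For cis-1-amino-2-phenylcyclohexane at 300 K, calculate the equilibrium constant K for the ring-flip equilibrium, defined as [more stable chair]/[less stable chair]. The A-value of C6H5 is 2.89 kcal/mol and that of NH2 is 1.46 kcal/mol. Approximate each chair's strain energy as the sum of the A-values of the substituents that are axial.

C1 and C2 have opposite parity, so for the cis isomer the two substituents are one axial and one equatorial in each chair.
Chair I (phenyl axial, amino equatorial): E = 2.89 kcal/mol; chair II (phenyl equatorial, amino axial): E = 1.46 kcal/mol.
ΔG = 1.43 kcal/mol between the two chairs.
K = exp(ΔG/RT) with R = 1.987×10⁻³ kcal mol⁻¹ K⁻¹ and T = 300 K gives K ≈ 11.

K ≈ 11.0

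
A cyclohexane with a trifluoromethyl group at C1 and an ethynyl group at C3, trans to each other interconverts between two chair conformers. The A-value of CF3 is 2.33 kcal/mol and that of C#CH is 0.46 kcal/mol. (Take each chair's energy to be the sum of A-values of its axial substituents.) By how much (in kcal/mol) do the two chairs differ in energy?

C1 and C3 have the same parity, so for the trans isomer the two substituents are one axial and one equatorial in each chair.
Chair I (trifluoromethyl axial, ethynyl equatorial): E = 2.33 kcal/mol.
Chair II (trifluoromethyl equatorial, ethynyl axial): E = 0.46 kcal/mol.
ΔE = 2.33 − 0.46 = 1.87 kcal/mol; chair II is more stable.

1.87 kcal/mol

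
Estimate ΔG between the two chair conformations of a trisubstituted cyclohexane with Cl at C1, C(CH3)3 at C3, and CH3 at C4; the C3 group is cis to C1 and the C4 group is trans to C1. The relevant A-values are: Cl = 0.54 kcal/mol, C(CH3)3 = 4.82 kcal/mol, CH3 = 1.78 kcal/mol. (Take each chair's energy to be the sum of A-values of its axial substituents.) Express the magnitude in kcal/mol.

Chair I (chloro axial, tert-butyl axial, methyl axial): E = 7.14 kcal/mol.
Chair II (chloro equatorial, tert-butyl equatorial, methyl equatorial): E = 0.00 kcal/mol.
ΔE = 7.14 − 0.00 = 7.14 kcal/mol; chair II is more stable.

7.14 kcal/mol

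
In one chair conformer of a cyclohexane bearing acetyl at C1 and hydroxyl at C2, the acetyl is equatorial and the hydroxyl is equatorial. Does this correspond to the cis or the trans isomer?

C1 and C2 have opposite parity, so their axial bonds point in opposite directions.
With opposite-parity carbons, two substituents on the same face are one axial and one equatorial; opposite faces give both axial or both equatorial.
Here the groups are equatorial/equatorial → opposite face → trans.

trans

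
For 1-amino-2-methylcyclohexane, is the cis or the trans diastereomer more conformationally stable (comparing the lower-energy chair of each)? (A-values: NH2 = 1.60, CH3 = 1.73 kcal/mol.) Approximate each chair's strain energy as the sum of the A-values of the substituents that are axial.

trans

At 1,2 positions (parity opposite): cis → (a,e or e,a); trans → (e,e or a,a).
Best chair for cis: E = 1.60 kcal/mol; best chair for trans: E = 0.00 kcal/mol.
The trans isomer is lower by 1.60 kcal/mol.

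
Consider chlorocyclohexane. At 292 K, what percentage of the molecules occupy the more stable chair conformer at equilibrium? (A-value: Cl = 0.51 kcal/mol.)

70.7%

One chair has the chloro group axial (E = 0.51 kcal/mol) and the other has it equatorial (E = 0).
ΔG = 0.51 kcal/mol between the two chairs.
K = exp(ΔG/RT) with R = 1.987×10⁻³ kcal mol⁻¹ K⁻¹ and T = 292 K gives K ≈ 2.41.
Fraction in the lower-energy chair = K/(K+1) = 70.7%.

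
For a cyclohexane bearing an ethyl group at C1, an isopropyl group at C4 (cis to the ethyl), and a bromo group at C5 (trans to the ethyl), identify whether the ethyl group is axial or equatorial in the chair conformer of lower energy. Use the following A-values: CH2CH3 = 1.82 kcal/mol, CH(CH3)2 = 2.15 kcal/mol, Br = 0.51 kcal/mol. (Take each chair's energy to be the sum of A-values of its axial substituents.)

Chair I (ethyl axial, isopropyl equatorial, bromo equatorial): E = 1.82 kcal/mol.
Chair II (ethyl equatorial, isopropyl axial, bromo axial): E = 2.66 kcal/mol.
Chair I is the more stable (lower-energy) conformer, and in that chair the ethyl group is axial.

axial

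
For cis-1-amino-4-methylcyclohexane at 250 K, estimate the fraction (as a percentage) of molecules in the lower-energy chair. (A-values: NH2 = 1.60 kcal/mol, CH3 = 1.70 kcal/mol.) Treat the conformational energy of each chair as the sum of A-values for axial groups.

55.0%

C1 and C4 have opposite parity, so for the cis isomer the two substituents are one axial and one equatorial in each chair.
Chair I (amino axial, methyl equatorial): E = 1.60 kcal/mol; chair II (amino equatorial, methyl axial): E = 1.70 kcal/mol.
ΔG = 0.10 kcal/mol between the two chairs.
K = exp(ΔG/RT) with R = 1.987×10⁻³ kcal mol⁻¹ K⁻¹ and T = 250 K gives K ≈ 1.22.
Fraction in the lower-energy chair = K/(K+1) = 55.0%.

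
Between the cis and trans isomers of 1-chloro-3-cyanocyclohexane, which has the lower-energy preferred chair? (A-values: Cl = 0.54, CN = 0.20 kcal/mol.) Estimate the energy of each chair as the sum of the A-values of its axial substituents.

At 1,3 positions (parity same): cis → (e,e or a,a); trans → (a,e or e,a).
Best chair for cis: E = 0.00 kcal/mol; best chair for trans: E = 0.20 kcal/mol.
The cis isomer is lower by 0.20 kcal/mol.

cis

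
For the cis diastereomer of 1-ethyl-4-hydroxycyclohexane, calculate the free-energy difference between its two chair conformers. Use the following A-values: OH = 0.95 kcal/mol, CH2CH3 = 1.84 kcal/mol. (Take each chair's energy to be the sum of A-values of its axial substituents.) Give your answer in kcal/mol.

0.89 kcal/mol

C1 and C4 have opposite parity, so for the cis isomer the two substituents are one axial and one equatorial in each chair.
Chair I (hydroxyl axial, ethyl equatorial): E = 0.95 kcal/mol.
Chair II (hydroxyl equatorial, ethyl axial): E = 1.84 kcal/mol.
ΔE = 1.84 − 0.95 = 0.89 kcal/mol; chair I is more stable.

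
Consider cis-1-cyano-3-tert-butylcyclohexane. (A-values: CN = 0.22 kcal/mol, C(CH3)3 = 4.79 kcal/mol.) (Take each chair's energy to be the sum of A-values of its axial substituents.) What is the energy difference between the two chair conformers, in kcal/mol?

C1 and C3 have the same parity, so for the cis isomer the two substituents are e,e in one chair and a,a in the other.
Chair I (cyano axial, tert-butyl axial): E = 5.01 kcal/mol.
Chair II (cyano equatorial, tert-butyl equatorial): E = 0.00 kcal/mol.
ΔE = 5.01 − 0.00 = 5.01 kcal/mol; chair II is more stable.

5.01 kcal/mol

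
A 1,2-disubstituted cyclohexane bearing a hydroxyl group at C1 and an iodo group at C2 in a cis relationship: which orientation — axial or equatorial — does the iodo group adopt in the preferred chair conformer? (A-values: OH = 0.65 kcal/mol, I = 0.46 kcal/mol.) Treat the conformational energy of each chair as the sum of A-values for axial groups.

axial

C1 and C2 have opposite parity, so for the cis isomer the two substituents are one axial and one equatorial in each chair.
Chair I (hydroxyl axial, iodo equatorial): E = 0.65 kcal/mol.
Chair II (hydroxyl equatorial, iodo axial): E = 0.46 kcal/mol.
Chair II is the more stable (lower-energy) conformer, and in that chair the iodo group is axial.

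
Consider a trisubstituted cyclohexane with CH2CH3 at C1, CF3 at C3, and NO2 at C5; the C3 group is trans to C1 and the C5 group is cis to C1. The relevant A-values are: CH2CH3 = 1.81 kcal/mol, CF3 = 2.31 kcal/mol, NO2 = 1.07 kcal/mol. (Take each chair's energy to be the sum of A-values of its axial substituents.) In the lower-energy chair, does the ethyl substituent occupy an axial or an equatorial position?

Chair I (ethyl axial, trifluoromethyl equatorial, nitro axial): E = 2.88 kcal/mol.
Chair II (ethyl equatorial, trifluoromethyl axial, nitro equatorial): E = 2.31 kcal/mol.
Chair II is the more stable (lower-energy) conformer, and in that chair the ethyl group is equatorial.

equatorial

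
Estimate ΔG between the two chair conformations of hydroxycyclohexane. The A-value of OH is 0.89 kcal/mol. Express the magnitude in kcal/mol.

0.89 kcal/mol

A monosubstituted cyclohexane has one chair with the hydroxyl group axial (E = A = 0.89 kcal/mol) and one with it equatorial (E = 0).
ΔE = 0.89 − 0 = 0.89 kcal/mol.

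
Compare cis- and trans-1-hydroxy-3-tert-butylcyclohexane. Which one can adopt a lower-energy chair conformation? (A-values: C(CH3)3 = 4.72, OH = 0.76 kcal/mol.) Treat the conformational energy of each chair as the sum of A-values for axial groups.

cis

At 1,3 positions (parity same): cis → (e,e or a,a); trans → (a,e or e,a).
Best chair for cis: E = 0.00 kcal/mol; best chair for trans: E = 0.76 kcal/mol.
The cis isomer is lower by 0.76 kcal/mol.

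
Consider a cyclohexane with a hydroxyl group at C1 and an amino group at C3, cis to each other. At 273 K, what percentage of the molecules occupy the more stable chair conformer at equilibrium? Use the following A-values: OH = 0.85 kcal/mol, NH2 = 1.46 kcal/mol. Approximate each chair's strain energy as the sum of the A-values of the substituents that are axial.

98.6%

C1 and C3 have the same parity, so for the cis isomer the two substituents are e,e in one chair and a,a in the other.
Chair I (hydroxyl axial, amino axial): E = 2.31 kcal/mol; chair II (hydroxyl equatorial, amino equatorial): E = 0.00 kcal/mol.
ΔG = 2.31 kcal/mol between the two chairs.
K = exp(ΔG/RT) with R = 1.987×10⁻³ kcal mol⁻¹ K⁻¹ and T = 273 K gives K ≈ 70.7.
Fraction in the lower-energy chair = K/(K+1) = 98.6%.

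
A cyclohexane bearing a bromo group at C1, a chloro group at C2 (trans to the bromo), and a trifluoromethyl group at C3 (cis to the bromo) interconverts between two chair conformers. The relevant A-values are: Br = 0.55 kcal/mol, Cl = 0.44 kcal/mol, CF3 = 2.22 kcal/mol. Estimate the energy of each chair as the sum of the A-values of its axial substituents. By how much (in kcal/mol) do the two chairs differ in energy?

Chair I (bromo axial, chloro axial, trifluoromethyl axial): E = 3.21 kcal/mol.
Chair II (bromo equatorial, chloro equatorial, trifluoromethyl equatorial): E = 0.00 kcal/mol.
ΔE = 3.21 − 0.00 = 3.21 kcal/mol; chair II is more stable.

3.21 kcal/mol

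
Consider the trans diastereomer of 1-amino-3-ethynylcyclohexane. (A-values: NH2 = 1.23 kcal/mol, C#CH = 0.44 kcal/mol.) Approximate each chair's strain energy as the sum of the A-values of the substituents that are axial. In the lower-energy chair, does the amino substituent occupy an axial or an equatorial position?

C1 and C3 have the same parity, so for the trans isomer the two substituents are one axial and one equatorial in each chair.
Chair I (amino axial, ethynyl equatorial): E = 1.23 kcal/mol.
Chair II (amino equatorial, ethynyl axial): E = 0.44 kcal/mol.
Chair II is the more stable (lower-energy) conformer, and in that chair the amino group is equatorial.

equatorial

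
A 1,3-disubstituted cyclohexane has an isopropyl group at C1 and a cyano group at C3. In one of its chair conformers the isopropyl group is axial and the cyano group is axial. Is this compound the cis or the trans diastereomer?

cis

C1 and C3 have the same parity, so their axial bonds point in the same direction.
With same-parity carbons, two substituents on the same face are both axial or both equatorial; opposite faces give one of each.
Here the groups are axial/axial → same face → cis.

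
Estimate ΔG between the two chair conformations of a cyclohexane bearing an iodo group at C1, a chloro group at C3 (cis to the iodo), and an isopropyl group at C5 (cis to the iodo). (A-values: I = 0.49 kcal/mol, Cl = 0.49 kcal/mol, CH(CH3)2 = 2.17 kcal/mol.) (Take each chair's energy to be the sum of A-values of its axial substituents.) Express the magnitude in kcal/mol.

Chair I (iodo axial, chloro axial, isopropyl axial): E = 3.15 kcal/mol.
Chair II (iodo equatorial, chloro equatorial, isopropyl equatorial): E = 0.00 kcal/mol.
ΔE = 3.15 − 0.00 = 3.15 kcal/mol; chair II is more stable.

3.15 kcal/mol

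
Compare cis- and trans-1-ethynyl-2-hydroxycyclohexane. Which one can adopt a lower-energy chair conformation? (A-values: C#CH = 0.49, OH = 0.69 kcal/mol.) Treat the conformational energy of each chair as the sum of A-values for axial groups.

At 1,2 positions (parity opposite): cis → (a,e or e,a); trans → (e,e or a,a).
Best chair for cis: E = 0.49 kcal/mol; best chair for trans: E = 0.00 kcal/mol.
The trans isomer is lower by 0.49 kcal/mol.

trans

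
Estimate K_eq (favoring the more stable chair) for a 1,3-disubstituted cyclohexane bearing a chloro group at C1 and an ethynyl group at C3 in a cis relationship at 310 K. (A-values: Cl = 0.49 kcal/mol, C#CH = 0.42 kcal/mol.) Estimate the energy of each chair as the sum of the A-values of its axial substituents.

C1 and C3 have the same parity, so for the cis isomer the two substituents are e,e in one chair and a,a in the other.
Chair I (chloro axial, ethynyl axial): E = 0.91 kcal/mol; chair II (chloro equatorial, ethynyl equatorial): E = 0.00 kcal/mol.
ΔG = 0.91 kcal/mol between the two chairs.
K = exp(ΔG/RT) with R = 1.987×10⁻³ kcal mol⁻¹ K⁻¹ and T = 310 K gives K ≈ 4.38.

K ≈ 4.38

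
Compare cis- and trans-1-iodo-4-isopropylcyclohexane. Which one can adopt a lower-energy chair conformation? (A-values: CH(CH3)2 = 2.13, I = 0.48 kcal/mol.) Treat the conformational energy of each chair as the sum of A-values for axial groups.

trans

At 1,4 positions (parity opposite): cis → (a,e or e,a); trans → (e,e or a,a).
Best chair for cis: E = 0.48 kcal/mol; best chair for trans: E = 0.00 kcal/mol.
The trans isomer is lower by 0.48 kcal/mol.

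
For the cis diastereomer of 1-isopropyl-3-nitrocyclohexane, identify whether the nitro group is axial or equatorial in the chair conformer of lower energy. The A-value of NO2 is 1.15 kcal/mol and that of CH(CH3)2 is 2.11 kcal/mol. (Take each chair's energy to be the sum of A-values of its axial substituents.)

equatorial

C1 and C3 have the same parity, so for the cis isomer the two substituents are e,e in one chair and a,a in the other.
Chair I (nitro axial, isopropyl axial): E = 3.26 kcal/mol.
Chair II (nitro equatorial, isopropyl equatorial): E = 0.00 kcal/mol.
Chair II is the more stable (lower-energy) conformer, and in that chair the nitro group is equatorial.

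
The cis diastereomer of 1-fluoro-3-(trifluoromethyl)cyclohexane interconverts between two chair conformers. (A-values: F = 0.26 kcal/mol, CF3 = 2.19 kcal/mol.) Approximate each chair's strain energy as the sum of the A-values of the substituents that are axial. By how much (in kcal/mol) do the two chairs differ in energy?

2.45 kcal/mol

C1 and C3 have the same parity, so for the cis isomer the two substituents are e,e in one chair and a,a in the other.
Chair I (fluoro axial, trifluoromethyl axial): E = 2.45 kcal/mol.
Chair II (fluoro equatorial, trifluoromethyl equatorial): E = 0.00 kcal/mol.
ΔE = 2.45 − 0.00 = 2.45 kcal/mol; chair II is more stable.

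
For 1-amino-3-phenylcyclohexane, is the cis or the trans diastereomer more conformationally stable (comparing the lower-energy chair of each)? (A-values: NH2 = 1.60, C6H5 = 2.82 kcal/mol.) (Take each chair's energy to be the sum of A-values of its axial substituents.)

At 1,3 positions (parity same): cis → (e,e or a,a); trans → (a,e or e,a).
Best chair for cis: E = 0.00 kcal/mol; best chair for trans: E = 1.60 kcal/mol.
The cis isomer is lower by 1.60 kcal/mol.

cis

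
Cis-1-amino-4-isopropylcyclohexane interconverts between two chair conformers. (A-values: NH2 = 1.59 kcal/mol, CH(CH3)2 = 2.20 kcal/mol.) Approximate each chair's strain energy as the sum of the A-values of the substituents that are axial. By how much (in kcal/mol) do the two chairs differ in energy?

C1 and C4 have opposite parity, so for the cis isomer the two substituents are one axial and one equatorial in each chair.
Chair I (amino axial, isopropyl equatorial): E = 1.59 kcal/mol.
Chair II (amino equatorial, isopropyl axial): E = 2.20 kcal/mol.
ΔE = 2.20 − 1.59 = 0.61 kcal/mol; chair I is more stable.

0.61 kcal/mol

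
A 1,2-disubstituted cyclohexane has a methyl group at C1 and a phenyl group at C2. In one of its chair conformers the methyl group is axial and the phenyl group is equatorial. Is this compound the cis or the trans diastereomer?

cis

C1 and C2 have opposite parity, so their axial bonds point in opposite directions.
With opposite-parity carbons, two substituents on the same face are one axial and one equatorial; opposite faces give both axial or both equatorial.
Here the groups are axial/equatorial → same face → cis.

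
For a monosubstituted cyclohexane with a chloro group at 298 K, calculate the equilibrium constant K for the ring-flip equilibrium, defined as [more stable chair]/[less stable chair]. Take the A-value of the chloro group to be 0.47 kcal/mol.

K ≈ 2.21

One chair has the chloro group axial (E = 0.47 kcal/mol) and the other has it equatorial (E = 0).
ΔG = 0.47 kcal/mol between the two chairs.
K = exp(ΔG/RT) with R = 1.987×10⁻³ kcal mol⁻¹ K⁻¹ and T = 298 K gives K ≈ 2.21.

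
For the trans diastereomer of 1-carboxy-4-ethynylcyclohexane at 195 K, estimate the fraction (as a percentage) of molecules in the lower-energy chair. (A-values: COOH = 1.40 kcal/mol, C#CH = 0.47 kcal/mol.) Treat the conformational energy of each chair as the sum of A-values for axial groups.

C1 and C4 have opposite parity, so for the trans isomer the two substituents are e,e in one chair and a,a in the other.
Chair I (carboxyl axial, ethynyl axial): E = 1.87 kcal/mol; chair II (carboxyl equatorial, ethynyl equatorial): E = 0.00 kcal/mol.
ΔG = 1.87 kcal/mol between the two chairs.
K = exp(ΔG/RT) with R = 1.987×10⁻³ kcal mol⁻¹ K⁻¹ and T = 195 K gives K ≈ 125.
Fraction in the lower-energy chair = K/(K+1) = 99.2%.

99.2%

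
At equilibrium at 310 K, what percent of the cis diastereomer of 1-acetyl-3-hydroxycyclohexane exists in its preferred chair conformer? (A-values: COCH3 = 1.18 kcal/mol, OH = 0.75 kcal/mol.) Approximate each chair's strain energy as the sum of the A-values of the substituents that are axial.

95.8%

C1 and C3 have the same parity, so for the cis isomer the two substituents are e,e in one chair and a,a in the other.
Chair I (acetyl axial, hydroxyl axial): E = 1.93 kcal/mol; chair II (acetyl equatorial, hydroxyl equatorial): E = 0.00 kcal/mol.
ΔG = 1.93 kcal/mol between the two chairs.
K = exp(ΔG/RT) with R = 1.987×10⁻³ kcal mol⁻¹ K⁻¹ and T = 310 K gives K ≈ 22.9.
Fraction in the lower-energy chair = K/(K+1) = 95.8%.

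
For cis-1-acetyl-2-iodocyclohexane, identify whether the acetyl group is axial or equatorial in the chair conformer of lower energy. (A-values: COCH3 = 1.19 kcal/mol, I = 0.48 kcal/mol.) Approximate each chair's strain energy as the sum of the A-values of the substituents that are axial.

equatorial

C1 and C2 have opposite parity, so for the cis isomer the two substituents are one axial and one equatorial in each chair.
Chair I (acetyl axial, iodo equatorial): E = 1.19 kcal/mol.
Chair II (acetyl equatorial, iodo axial): E = 0.48 kcal/mol.
Chair II is the more stable (lower-energy) conformer, and in that chair the acetyl group is equatorial.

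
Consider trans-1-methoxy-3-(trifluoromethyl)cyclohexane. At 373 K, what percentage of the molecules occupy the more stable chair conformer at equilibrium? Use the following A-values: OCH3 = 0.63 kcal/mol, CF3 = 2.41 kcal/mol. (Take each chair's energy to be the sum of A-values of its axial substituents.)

C1 and C3 have the same parity, so for the trans isomer the two substituents are one axial and one equatorial in each chair.
Chair I (methoxy axial, trifluoromethyl equatorial): E = 0.63 kcal/mol; chair II (methoxy equatorial, trifluoromethyl axial): E = 2.41 kcal/mol.
ΔG = 1.78 kcal/mol between the two chairs.
K = exp(ΔG/RT) with R = 1.987×10⁻³ kcal mol⁻¹ K⁻¹ and T = 373 K gives K ≈ 11.
Fraction in the lower-energy chair = K/(K+1) = 91.7%.

91.7%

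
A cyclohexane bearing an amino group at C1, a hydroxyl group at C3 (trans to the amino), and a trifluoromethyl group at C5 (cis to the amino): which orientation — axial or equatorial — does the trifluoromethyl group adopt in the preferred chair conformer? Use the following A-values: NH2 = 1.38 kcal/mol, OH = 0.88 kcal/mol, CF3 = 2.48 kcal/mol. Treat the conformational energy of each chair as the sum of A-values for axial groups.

equatorial

Chair I (amino axial, hydroxyl equatorial, trifluoromethyl axial): E = 3.86 kcal/mol.
Chair II (amino equatorial, hydroxyl axial, trifluoromethyl equatorial): E = 0.88 kcal/mol.
Chair II is the more stable (lower-energy) conformer, and in that chair the trifluoromethyl group is equatorial.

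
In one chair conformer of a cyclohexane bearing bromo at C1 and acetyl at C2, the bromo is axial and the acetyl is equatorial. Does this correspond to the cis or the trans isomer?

C1 and C2 have opposite parity, so their axial bonds point in opposite directions.
With opposite-parity carbons, two substituents on the same face are one axial and one equatorial; opposite faces give both axial or both equatorial.
Here the groups are axial/equatorial → same face → cis.

cis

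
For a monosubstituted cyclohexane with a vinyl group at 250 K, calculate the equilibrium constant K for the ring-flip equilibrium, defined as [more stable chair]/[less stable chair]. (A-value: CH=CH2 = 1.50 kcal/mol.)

K ≈ 20.5

One chair has the vinyl group axial (E = 1.50 kcal/mol) and the other has it equatorial (E = 0).
ΔG = 1.50 kcal/mol between the two chairs.
K = exp(ΔG/RT) with R = 1.987×10⁻³ kcal mol⁻¹ K⁻¹ and T = 250 K gives K ≈ 20.5.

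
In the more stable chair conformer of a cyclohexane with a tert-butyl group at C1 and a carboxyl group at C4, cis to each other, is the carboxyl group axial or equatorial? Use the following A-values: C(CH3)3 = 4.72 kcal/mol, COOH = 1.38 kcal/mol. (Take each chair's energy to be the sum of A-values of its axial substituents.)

axial

C1 and C4 have opposite parity, so for the cis isomer the two substituents are one axial and one equatorial in each chair.
Chair I (tert-butyl axial, carboxyl equatorial): E = 4.72 kcal/mol.
Chair II (tert-butyl equatorial, carboxyl axial): E = 1.38 kcal/mol.
Chair II is the more stable (lower-energy) conformer, and in that chair the carboxyl group is axial.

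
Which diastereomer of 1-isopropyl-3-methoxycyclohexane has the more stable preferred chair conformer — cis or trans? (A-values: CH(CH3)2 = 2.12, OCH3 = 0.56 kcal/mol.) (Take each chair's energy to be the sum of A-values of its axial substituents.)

cis

At 1,3 positions (parity same): cis → (e,e or a,a); trans → (a,e or e,a).
Best chair for cis: E = 0.00 kcal/mol; best chair for trans: E = 0.56 kcal/mol.
The cis isomer is lower by 0.56 kcal/mol.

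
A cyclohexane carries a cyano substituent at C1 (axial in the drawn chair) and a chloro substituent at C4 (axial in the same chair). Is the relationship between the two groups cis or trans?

C1 and C4 have opposite parity, so their axial bonds point in opposite directions.
With opposite-parity carbons, two substituents on the same face are one axial and one equatorial; opposite faces give both axial or both equatorial.
Here the groups are axial/axial → opposite face → trans.

trans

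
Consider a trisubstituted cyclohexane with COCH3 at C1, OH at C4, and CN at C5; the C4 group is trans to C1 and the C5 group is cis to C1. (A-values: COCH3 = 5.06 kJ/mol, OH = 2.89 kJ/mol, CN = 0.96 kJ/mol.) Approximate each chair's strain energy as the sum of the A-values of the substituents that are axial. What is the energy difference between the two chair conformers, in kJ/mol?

Chair I (acetyl axial, hydroxyl axial, cyano axial): E = 8.91 kJ/mol.
Chair II (acetyl equatorial, hydroxyl equatorial, cyano equatorial): E = 0.00 kJ/mol.
ΔE = 8.91 − 0.00 = 8.91 kJ/mol; chair II is more stable.

8.91 kJ/mol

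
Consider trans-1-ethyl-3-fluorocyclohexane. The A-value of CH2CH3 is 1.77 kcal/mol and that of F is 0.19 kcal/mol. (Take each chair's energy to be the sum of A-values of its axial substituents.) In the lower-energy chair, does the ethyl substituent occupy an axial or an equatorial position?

equatorial

C1 and C3 have the same parity, so for the trans isomer the two substituents are one axial and one equatorial in each chair.
Chair I (ethyl axial, fluoro equatorial): E = 1.77 kcal/mol.
Chair II (ethyl equatorial, fluoro axial): E = 0.19 kcal/mol.
Chair II is the more stable (lower-energy) conformer, and in that chair the ethyl group is equatorial.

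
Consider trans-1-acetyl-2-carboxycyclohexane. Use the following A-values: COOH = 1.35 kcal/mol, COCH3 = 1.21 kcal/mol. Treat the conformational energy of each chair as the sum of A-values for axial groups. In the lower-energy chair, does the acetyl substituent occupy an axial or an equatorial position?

equatorial

C1 and C2 have opposite parity, so for the trans isomer the two substituents are e,e in one chair and a,a in the other.
Chair I (carboxyl axial, acetyl axial): E = 2.56 kcal/mol.
Chair II (carboxyl equatorial, acetyl equatorial): E = 0.00 kcal/mol.
Chair II is the more stable (lower-energy) conformer, and in that chair the acetyl group is equatorial.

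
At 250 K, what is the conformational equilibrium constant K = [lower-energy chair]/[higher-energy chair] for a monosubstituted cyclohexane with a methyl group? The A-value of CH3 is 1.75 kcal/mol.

K ≈ 33.9

One chair has the methyl group axial (E = 1.75 kcal/mol) and the other has it equatorial (E = 0).
ΔG = 1.75 kcal/mol between the two chairs.
K = exp(ΔG/RT) with R = 1.987×10⁻³ kcal mol⁻¹ K⁻¹ and T = 250 K gives K ≈ 33.9.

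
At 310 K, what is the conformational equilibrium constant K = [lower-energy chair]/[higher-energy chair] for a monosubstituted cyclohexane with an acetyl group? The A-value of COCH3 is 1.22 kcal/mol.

K ≈ 7.25

One chair has the acetyl group axial (E = 1.22 kcal/mol) and the other has it equatorial (E = 0).
ΔG = 1.22 kcal/mol between the two chairs.
K = exp(ΔG/RT) with R = 1.987×10⁻³ kcal mol⁻¹ K⁻¹ and T = 310 K gives K ≈ 7.25.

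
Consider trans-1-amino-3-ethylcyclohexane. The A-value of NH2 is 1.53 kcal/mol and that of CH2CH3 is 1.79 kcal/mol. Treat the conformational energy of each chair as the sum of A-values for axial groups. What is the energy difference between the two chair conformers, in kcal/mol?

C1 and C3 have the same parity, so for the trans isomer the two substituents are one axial and one equatorial in each chair.
Chair I (amino axial, ethyl equatorial): E = 1.53 kcal/mol.
Chair II (amino equatorial, ethyl axial): E = 1.79 kcal/mol.
ΔE = 1.79 − 1.53 = 0.26 kcal/mol; chair I is more stable.

0.26 kcal/mol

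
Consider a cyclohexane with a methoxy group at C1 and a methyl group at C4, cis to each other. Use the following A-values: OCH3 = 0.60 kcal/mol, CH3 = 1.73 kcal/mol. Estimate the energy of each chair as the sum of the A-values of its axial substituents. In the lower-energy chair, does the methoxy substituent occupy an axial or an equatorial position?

C1 and C4 have opposite parity, so for the cis isomer the two substituents are one axial and one equatorial in each chair.
Chair I (methoxy axial, methyl equatorial): E = 0.60 kcal/mol.
Chair II (methoxy equatorial, methyl axial): E = 1.73 kcal/mol.
Chair I is the more stable (lower-energy) conformer, and in that chair the methoxy group is axial.

axial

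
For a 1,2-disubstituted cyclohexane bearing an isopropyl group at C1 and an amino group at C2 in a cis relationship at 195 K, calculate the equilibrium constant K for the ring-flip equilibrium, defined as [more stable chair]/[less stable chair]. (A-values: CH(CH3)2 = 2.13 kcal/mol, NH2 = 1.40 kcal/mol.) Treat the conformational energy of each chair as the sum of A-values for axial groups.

K ≈ 6.58

C1 and C2 have opposite parity, so for the cis isomer the two substituents are one axial and one equatorial in each chair.
Chair I (isopropyl axial, amino equatorial): E = 2.13 kcal/mol; chair II (isopropyl equatorial, amino axial): E = 1.40 kcal/mol.
ΔG = 0.73 kcal/mol between the two chairs.
K = exp(ΔG/RT) with R = 1.987×10⁻³ kcal mol⁻¹ K⁻¹ and T = 195 K gives K ≈ 6.58.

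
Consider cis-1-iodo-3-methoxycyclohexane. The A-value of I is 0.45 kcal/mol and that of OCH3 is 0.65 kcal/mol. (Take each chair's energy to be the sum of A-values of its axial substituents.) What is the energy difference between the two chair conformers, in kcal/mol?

1.10 kcal/mol

C1 and C3 have the same parity, so for the cis isomer the two substituents are e,e in one chair and a,a in the other.
Chair I (iodo axial, methoxy axial): E = 1.10 kcal/mol.
Chair II (iodo equatorial, methoxy equatorial): E = 0.00 kcal/mol.
ΔE = 1.10 − 0.00 = 1.10 kcal/mol; chair II is more stable.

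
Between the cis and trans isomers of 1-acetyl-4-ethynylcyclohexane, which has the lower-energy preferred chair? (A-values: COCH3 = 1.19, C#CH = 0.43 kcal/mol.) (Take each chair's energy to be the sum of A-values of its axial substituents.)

At 1,4 positions (parity opposite): cis → (a,e or e,a); trans → (e,e or a,a).
Best chair for cis: E = 0.43 kcal/mol; best chair for trans: E = 0.00 kcal/mol.
The trans isomer is lower by 0.43 kcal/mol.

trans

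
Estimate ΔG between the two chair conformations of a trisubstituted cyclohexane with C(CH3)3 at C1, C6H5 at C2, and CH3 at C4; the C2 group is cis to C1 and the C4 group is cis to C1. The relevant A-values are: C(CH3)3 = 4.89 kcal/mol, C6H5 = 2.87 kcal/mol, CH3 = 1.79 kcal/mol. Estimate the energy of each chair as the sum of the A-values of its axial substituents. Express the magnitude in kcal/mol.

Chair I (tert-butyl axial, phenyl equatorial, methyl equatorial): E = 4.89 kcal/mol.
Chair II (tert-butyl equatorial, phenyl axial, methyl axial): E = 4.66 kcal/mol.
ΔE = 4.89 − 4.66 = 0.23 kcal/mol; chair II is more stable.

0.23 kcal/mol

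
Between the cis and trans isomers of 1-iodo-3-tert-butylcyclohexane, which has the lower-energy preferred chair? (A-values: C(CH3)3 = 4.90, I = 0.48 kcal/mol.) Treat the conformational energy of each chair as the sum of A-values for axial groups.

At 1,3 positions (parity same): cis → (e,e or a,a); trans → (a,e or e,a).
Best chair for cis: E = 0.00 kcal/mol; best chair for trans: E = 0.48 kcal/mol.
The cis isomer is lower by 0.48 kcal/mol.

cis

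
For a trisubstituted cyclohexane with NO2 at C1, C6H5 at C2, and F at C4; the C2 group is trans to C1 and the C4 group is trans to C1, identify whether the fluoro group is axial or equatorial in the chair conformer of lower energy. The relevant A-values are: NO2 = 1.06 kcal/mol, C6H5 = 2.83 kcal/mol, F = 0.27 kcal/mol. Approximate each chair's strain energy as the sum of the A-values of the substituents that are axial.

Chair I (nitro axial, phenyl axial, fluoro axial): E = 4.16 kcal/mol.
Chair II (nitro equatorial, phenyl equatorial, fluoro equatorial): E = 0.00 kcal/mol.
Chair II is the more stable (lower-energy) conformer, and in that chair the fluoro group is equatorial.

equatorial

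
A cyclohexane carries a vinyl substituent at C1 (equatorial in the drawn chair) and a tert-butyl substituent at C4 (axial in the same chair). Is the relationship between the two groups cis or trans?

C1 and C4 have opposite parity, so their axial bonds point in opposite directions.
With opposite-parity carbons, two substituents on the same face are one axial and one equatorial; opposite faces give both axial or both equatorial.
Here the groups are equatorial/axial → same face → cis.

cis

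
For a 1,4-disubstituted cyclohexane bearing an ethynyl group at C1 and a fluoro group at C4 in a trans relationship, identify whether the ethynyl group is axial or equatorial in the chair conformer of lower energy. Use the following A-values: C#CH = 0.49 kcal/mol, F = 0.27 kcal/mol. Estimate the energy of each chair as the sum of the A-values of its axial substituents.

C1 and C4 have opposite parity, so for the trans isomer the two substituents are e,e in one chair and a,a in the other.
Chair I (ethynyl axial, fluoro axial): E = 0.76 kcal/mol.
Chair II (ethynyl equatorial, fluoro equatorial): E = 0.00 kcal/mol.
Chair II is the more stable (lower-energy) conformer, and in that chair the ethynyl group is equatorial.

equatorial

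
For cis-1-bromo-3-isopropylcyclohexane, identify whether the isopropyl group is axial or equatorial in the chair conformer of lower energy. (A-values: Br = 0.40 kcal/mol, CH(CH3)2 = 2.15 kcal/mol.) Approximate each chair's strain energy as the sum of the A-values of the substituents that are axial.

C1 and C3 have the same parity, so for the cis isomer the two substituents are e,e in one chair and a,a in the other.
Chair I (bromo axial, isopropyl axial): E = 2.55 kcal/mol.
Chair II (bromo equatorial, isopropyl equatorial): E = 0.00 kcal/mol.
Chair II is the more stable (lower-energy) conformer, and in that chair the isopropyl group is equatorial.

equatorial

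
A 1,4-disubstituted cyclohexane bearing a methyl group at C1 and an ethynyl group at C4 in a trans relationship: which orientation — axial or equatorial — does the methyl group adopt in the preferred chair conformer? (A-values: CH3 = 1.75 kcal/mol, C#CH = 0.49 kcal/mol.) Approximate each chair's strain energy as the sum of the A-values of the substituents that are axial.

C1 and C4 have opposite parity, so for the trans isomer the two substituents are e,e in one chair and a,a in the other.
Chair I (methyl axial, ethynyl axial): E = 2.24 kcal/mol.
Chair II (methyl equatorial, ethynyl equatorial): E = 0.00 kcal/mol.
Chair II is the more stable (lower-energy) conformer, and in that chair the methyl group is equatorial.

equatorial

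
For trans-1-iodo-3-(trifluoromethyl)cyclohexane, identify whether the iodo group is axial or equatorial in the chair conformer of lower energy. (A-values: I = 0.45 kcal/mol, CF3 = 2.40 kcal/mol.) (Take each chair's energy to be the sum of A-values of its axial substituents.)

axial

C1 and C3 have the same parity, so for the trans isomer the two substituents are one axial and one equatorial in each chair.
Chair I (iodo axial, trifluoromethyl equatorial): E = 0.45 kcal/mol.
Chair II (iodo equatorial, trifluoromethyl axial): E = 2.40 kcal/mol.
Chair I is the more stable (lower-energy) conformer, and in that chair the iodo group is axial.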